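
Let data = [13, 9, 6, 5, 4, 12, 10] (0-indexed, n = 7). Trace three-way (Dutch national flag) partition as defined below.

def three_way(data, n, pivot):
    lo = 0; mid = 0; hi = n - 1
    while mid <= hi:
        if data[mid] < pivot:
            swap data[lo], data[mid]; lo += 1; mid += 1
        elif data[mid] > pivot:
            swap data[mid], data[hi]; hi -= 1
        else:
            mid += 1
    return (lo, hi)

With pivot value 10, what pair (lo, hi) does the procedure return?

(4, 4)

lo=0 mid=0 hi=6
13>10: swap(0,6), hi=5 ⇒ [10, 9, 6, 5, 4, 12, 13]
10=10: mid=1
9<10: swap(0,1), lo=1 mid=2 ⇒ [9, 10, 6, 5, 4, 12, 13]
6<10: swap(1,2), lo=2 mid=3 ⇒ [9, 6, 10, 5, 4, 12, 13]
5<10: swap(2,3), lo=3 mid=4 ⇒ [9, 6, 5, 10, 4, 12, 13]
4<10: swap(3,4), lo=4 mid=5 ⇒ [9, 6, 5, 4, 10, 12, 13]
12>10: swap(5,5), hi=4 ⇒ [9, 6, 5, 4, 10, 12, 13]
done. lo=4 hi=4; data=[9, 6, 5, 4, 10, 12, 13]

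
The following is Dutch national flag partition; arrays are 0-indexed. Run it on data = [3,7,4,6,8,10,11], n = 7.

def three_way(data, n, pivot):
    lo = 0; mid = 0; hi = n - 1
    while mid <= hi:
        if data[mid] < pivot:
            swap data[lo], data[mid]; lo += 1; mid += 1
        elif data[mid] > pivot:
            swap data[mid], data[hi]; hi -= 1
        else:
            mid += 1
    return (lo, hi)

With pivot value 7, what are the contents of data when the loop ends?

[3,4,6,7,10,11,8]

lo=0 mid=0 hi=6
3<7: swap(0,0), lo=1 mid=1 ⇒ [3,7,4,6,8,10,11]
7=7: mid=2
4<7: swap(1,2), lo=2 mid=3 ⇒ [3,4,7,6,8,10,11]
6<7: swap(2,3), lo=3 mid=4 ⇒ [3,4,6,7,8,10,11]
8>7: swap(4,6), hi=5 ⇒ [3,4,6,7,11,10,8]
11>7: swap(4,5), hi=4 ⇒ [3,4,6,7,10,11,8]
10>7: swap(4,4), hi=3 ⇒ [3,4,6,7,10,11,8]
done. lo=3 hi=3; data=[3,4,6,7,10,11,8]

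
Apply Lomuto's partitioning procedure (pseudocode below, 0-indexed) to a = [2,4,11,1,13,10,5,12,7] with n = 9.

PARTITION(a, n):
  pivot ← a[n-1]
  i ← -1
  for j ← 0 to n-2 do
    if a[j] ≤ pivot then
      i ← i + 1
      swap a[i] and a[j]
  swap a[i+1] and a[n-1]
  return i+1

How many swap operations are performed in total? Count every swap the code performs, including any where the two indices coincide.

5

pivot=7, i=-1
j=0: 2≤7, i=0, swap(0,0) ⇒ [2,4,11,1,13,10,5,12,7]
j=1: 4≤7, i=1, swap(1,1) ⇒ [2,4,11,1,13,10,5,12,7]
j=2: 11>7, skip
j=3: 1≤7, i=2, swap(2,3) ⇒ [2,4,1,11,13,10,5,12,7]
j=4: 13>7, skip
j=5: 10>7, skip
j=6: 5≤7, i=3, swap(3,6) ⇒ [2,4,1,5,13,10,11,12,7]
j=7: 12>7, skip
swap(4,8) ⇒ [2,4,1,5,7,10,11,12,13]; return 4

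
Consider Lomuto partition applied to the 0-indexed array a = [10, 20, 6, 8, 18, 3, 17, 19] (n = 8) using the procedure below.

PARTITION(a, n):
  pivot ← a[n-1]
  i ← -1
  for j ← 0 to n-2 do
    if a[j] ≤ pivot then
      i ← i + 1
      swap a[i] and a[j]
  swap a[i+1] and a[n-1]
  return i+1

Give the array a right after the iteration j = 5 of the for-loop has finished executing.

[10, 6, 8, 18, 3, 20, 17, 19]

pivot=19, i=-1
j=0: 10≤19, i=0, swap(0,0) ⇒ [10, 20, 6, 8, 18, 3, 17, 19]
j=1: 20>19, skip
j=2: 6≤19, i=1, swap(1,2) ⇒ [10, 6, 20, 8, 18, 3, 17, 19]
j=3: 8≤19, i=2, swap(2,3) ⇒ [10, 6, 8, 20, 18, 3, 17, 19]
j=4: 18≤19, i=3, swap(3,4) ⇒ [10, 6, 8, 18, 20, 3, 17, 19]
j=5: 3≤19, i=4, swap(4,5) ⇒ [10, 6, 8, 18, 3, 20, 17, 19]
(after j=5) a = [10, 6, 8, 18, 3, 20, 17, 19]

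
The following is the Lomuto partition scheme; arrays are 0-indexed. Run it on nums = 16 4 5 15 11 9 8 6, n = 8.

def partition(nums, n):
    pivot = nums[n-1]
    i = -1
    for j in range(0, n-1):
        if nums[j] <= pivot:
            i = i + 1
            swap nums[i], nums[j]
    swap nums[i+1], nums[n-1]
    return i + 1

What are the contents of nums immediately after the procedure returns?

4 5 6 15 11 9 8 16

pivot = nums[7] = 6; i = -1
j=0: nums[0]=16 > 6 → no swap
j=1: nums[1]=4 ≤ 6 → i=0, swap nums[0],nums[1] → 4 16 5 15 11 9 8 6
j=2: nums[2]=5 ≤ 6 → i=1, swap nums[1],nums[2] → 4 5 16 15 11 9 8 6
j=3: nums[3]=15 > 6 → no swap
j=4: nums[4]=11 > 6 → no swap
j=5: nums[5]=9 > 6 → no swap
j=6: nums[6]=8 > 6 → no swap
final swap nums[2],nums[7] → 4 5 6 15 11 9 8 16; return 2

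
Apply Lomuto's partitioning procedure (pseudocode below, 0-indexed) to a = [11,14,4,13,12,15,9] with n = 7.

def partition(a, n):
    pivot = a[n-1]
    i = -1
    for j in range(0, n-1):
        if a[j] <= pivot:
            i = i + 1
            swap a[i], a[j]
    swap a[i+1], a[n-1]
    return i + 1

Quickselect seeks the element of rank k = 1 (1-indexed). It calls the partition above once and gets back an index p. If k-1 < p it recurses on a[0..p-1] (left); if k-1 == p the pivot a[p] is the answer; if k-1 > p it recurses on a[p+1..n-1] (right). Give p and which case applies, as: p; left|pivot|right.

1; left

pivot=9, i=-1
j=0: 11>9, skip
j=1: 14>9, skip
j=2: 4≤9, i=0, swap(0,2) ⇒ [4,14,11,13,12,15,9]
j=3: 13>9, skip
j=4: 12>9, skip
j=5: 15>9, skip
swap(1,6) ⇒ [4,9,11,13,12,15,14]; return 1
p = 1; k-1 = 0 < 1 ⇒ left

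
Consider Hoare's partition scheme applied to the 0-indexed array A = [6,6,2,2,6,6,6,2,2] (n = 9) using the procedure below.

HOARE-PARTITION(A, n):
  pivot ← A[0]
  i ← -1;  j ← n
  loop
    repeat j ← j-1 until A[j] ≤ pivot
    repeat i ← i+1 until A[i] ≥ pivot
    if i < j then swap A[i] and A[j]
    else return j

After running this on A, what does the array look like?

pivot = A[0] = 6; i = -1, j = 9
j→8 (A[8]=2≤6), i→0 (A[0]=6≥6); i<j, swap → [2,6,2,2,6,6,6,2,6]
j→7 (A[7]=2≤6), i→1 (A[1]=6≥6); i<j, swap → [2,2,2,2,6,6,6,6,6]
j→6 (A[6]=6≤6), i→4 (A[4]=6≥6); i<j, swap → [2,2,2,2,6,6,6,6,6]
j→5, i→5; i≥j, return j=5. A = [2,2,2,2,6,6,6,6,6]

[2,2,2,2,6,6,6,6,6]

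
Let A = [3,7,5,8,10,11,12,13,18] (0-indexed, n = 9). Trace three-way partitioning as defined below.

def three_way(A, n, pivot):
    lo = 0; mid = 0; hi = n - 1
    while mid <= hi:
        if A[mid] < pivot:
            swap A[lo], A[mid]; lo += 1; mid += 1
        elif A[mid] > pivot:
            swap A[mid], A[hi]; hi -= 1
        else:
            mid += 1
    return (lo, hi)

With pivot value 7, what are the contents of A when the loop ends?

pivot = 7; lo=0, mid=0, hi=8
A[mid]=3<7: swap A[0],A[0]; lo=1,mid=1 → [3,7,5,8,10,11,12,13,18]
A[mid]=7=7: mid=2
A[mid]=5<7: swap A[1],A[2]; lo=2,mid=3 → [3,5,7,8,10,11,12,13,18]
A[mid]=8>7: swap A[3],A[8]; hi=7 → [3,5,7,18,10,11,12,13,8]
A[mid]=18>7: swap A[3],A[7]; hi=6 → [3,5,7,13,10,11,12,18,8]
A[mid]=13>7: swap A[3],A[6]; hi=5 → [3,5,7,12,10,11,13,18,8]
A[mid]=12>7: swap A[3],A[5]; hi=4 → [3,5,7,11,10,12,13,18,8]
A[mid]=11>7: swap A[3],A[4]; hi=3 → [3,5,7,10,11,12,13,18,8]
A[mid]=10>7: swap A[3],A[3]; hi=2 → [3,5,7,10,11,12,13,18,8]
end: lo=2, hi=2; A = [3,5,7,10,11,12,13,18,8]

[3,5,7,10,11,12,13,18,8]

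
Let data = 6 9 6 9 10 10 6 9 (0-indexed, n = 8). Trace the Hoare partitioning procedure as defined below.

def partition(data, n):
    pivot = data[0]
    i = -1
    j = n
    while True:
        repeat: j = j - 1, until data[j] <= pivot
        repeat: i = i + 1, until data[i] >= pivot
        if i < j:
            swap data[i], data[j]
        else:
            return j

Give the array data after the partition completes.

6 6 9 9 10 10 6 9

pivot = data[0] = 6; i = -1, j = 8
j→6 (data[6]=6≤6), i→0 (data[0]=6≥6); i<j, swap → 6 9 6 9 10 10 6 9
j→2 (data[2]=6≤6), i→1 (data[1]=9≥6); i<j, swap → 6 6 9 9 10 10 6 9
j→1, i→2; i≥j, return j=1. data = 6 6 9 9 10 10 6 9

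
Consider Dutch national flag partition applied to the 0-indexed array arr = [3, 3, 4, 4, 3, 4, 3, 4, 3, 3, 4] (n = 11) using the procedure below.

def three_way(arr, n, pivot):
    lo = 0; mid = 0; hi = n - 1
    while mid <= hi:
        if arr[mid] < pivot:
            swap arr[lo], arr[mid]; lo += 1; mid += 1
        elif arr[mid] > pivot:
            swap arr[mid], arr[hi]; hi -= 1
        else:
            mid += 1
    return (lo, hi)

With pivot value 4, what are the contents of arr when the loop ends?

[3, 3, 3, 3, 3, 3, 4, 4, 4, 4, 4]

pivot = 4; lo=0, mid=0, hi=10
arr[mid]=3<4: swap arr[0],arr[0]; lo=1,mid=1 → [3, 3, 4, 4, 3, 4, 3, 4, 3, 3, 4]
arr[mid]=3<4: swap arr[1],arr[1]; lo=2,mid=2 → [3, 3, 4, 4, 3, 4, 3, 4, 3, 3, 4]
arr[mid]=4=4: mid=3
arr[mid]=4=4: mid=4
arr[mid]=3<4: swap arr[2],arr[4]; lo=3,mid=5 → [3, 3, 3, 4, 4, 4, 3, 4, 3, 3, 4]
arr[mid]=4=4: mid=6
arr[mid]=3<4: swap arr[3],arr[6]; lo=4,mid=7 → [3, 3, 3, 3, 4, 4, 4, 4, 3, 3, 4]
arr[mid]=4=4: mid=8
arr[mid]=3<4: swap arr[4],arr[8]; lo=5,mid=9 → [3, 3, 3, 3, 3, 4, 4, 4, 4, 3, 4]
arr[mid]=3<4: swap arr[5],arr[9]; lo=6,mid=10 → [3, 3, 3, 3, 3, 3, 4, 4, 4, 4, 4]
arr[mid]=4=4: mid=11
end: lo=6, hi=10; arr = [3, 3, 3, 3, 3, 3, 4, 4, 4, 4, 4]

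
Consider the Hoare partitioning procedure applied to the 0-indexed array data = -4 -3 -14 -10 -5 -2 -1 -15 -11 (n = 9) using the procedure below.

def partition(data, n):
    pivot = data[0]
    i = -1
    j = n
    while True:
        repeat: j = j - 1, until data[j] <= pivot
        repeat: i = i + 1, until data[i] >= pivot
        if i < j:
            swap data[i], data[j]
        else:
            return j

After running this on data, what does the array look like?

pivot = data[0] = -4; i = -1, j = 9
j→8 (data[8]=-11≤-4), i→0 (data[0]=-4≥-4); i<j, swap → -11 -3 -14 -10 -5 -2 -1 -15 -4
j→7 (data[7]=-15≤-4), i→1 (data[1]=-3≥-4); i<j, swap → -11 -15 -14 -10 -5 -2 -1 -3 -4
j→4, i→5; i≥j, return j=4. data = -11 -15 -14 -10 -5 -2 -1 -3 -4

-11 -15 -14 -10 -5 -2 -1 -3 -4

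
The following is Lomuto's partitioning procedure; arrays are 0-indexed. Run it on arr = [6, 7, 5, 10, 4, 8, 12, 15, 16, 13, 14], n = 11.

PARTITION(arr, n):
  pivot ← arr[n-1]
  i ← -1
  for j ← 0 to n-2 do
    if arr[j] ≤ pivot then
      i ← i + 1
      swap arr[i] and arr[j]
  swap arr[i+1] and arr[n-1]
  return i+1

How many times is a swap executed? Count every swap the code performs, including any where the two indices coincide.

pivot = arr[10] = 14; i = -1
j=0: arr[0]=6 ≤ 14 → i=0, swap arr[0],arr[0] (no change) → [6, 7, 5, 10, 4, 8, 12, 15, 16, 13, 14]
j=1: arr[1]=7 ≤ 14 → i=1, swap arr[1],arr[1] (no change) → [6, 7, 5, 10, 4, 8, 12, 15, 16, 13, 14]
j=2: arr[2]=5 ≤ 14 → i=2, swap arr[2],arr[2] (no change) → [6, 7, 5, 10, 4, 8, 12, 15, 16, 13, 14]
j=3: arr[3]=10 ≤ 14 → i=3, swap arr[3],arr[3] (no change) → [6, 7, 5, 10, 4, 8, 12, 15, 16, 13, 14]
j=4: arr[4]=4 ≤ 14 → i=4, swap arr[4],arr[4] (no change) → [6, 7, 5, 10, 4, 8, 12, 15, 16, 13, 14]
j=5: arr[5]=8 ≤ 14 → i=5, swap arr[5],arr[5] (no change) → [6, 7, 5, 10, 4, 8, 12, 15, 16, 13, 14]
j=6: arr[6]=12 ≤ 14 → i=6, swap arr[6],arr[6] (no change) → [6, 7, 5, 10, 4, 8, 12, 15, 16, 13, 14]
j=7: arr[7]=15 > 14 → no swap
j=8: arr[8]=16 > 14 → no swap
j=9: arr[9]=13 ≤ 14 → i=7, swap arr[7],arr[9] → [6, 7, 5, 10, 4, 8, 12, 13, 16, 15, 14]
final swap arr[8],arr[10] → [6, 7, 5, 10, 4, 8, 12, 13, 14, 15, 16]; return 8

9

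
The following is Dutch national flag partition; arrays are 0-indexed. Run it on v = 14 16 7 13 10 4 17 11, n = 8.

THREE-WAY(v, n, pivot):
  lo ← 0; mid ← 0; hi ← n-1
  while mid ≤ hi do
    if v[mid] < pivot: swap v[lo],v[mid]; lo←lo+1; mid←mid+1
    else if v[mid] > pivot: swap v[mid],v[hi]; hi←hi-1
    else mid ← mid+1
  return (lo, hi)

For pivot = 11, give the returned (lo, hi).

(3, 3)

lo=0 mid=0 hi=7
14>11: swap(0,7), hi=6 ⇒ 11 16 7 13 10 4 17 14
11=11: mid=1
16>11: swap(1,6), hi=5 ⇒ 11 17 7 13 10 4 16 14
17>11: swap(1,5), hi=4 ⇒ 11 4 7 13 10 17 16 14
4<11: swap(0,1), lo=1 mid=2 ⇒ 4 11 7 13 10 17 16 14
7<11: swap(1,2), lo=2 mid=3 ⇒ 4 7 11 13 10 17 16 14
13>11: swap(3,4), hi=3 ⇒ 4 7 11 10 13 17 16 14
10<11: swap(2,3), lo=3 mid=4 ⇒ 4 7 10 11 13 17 16 14
done. lo=3 hi=3; v=4 7 10 11 13 17 16 14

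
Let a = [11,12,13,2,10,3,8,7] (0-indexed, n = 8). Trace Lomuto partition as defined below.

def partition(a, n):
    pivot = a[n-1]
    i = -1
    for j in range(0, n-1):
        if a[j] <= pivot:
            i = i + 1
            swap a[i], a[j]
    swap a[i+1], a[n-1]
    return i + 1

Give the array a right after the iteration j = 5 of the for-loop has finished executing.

pivot=7, i=-1
j=0: 11>7, skip
j=1: 12>7, skip
j=2: 13>7, skip
j=3: 2≤7, i=0, swap(0,3) ⇒ [2,12,13,11,10,3,8,7]
j=4: 10>7, skip
j=5: 3≤7, i=1, swap(1,5) ⇒ [2,3,13,11,10,12,8,7]
(after j=5) a = [2,3,13,11,10,12,8,7]

[2,3,13,11,10,12,8,7]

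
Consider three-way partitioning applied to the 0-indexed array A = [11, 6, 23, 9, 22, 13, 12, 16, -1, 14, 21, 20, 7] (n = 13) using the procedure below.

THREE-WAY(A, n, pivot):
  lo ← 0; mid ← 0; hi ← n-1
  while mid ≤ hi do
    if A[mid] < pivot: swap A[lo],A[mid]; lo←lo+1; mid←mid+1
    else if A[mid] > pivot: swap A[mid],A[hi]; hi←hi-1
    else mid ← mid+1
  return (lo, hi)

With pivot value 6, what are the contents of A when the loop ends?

lo=0 mid=0 hi=12
11>6: swap(0,12), hi=11 ⇒ [7, 6, 23, 9, 22, 13, 12, 16, -1, 14, 21, 20, 11]
7>6: swap(0,11), hi=10 ⇒ [20, 6, 23, 9, 22, 13, 12, 16, -1, 14, 21, 7, 11]
20>6: swap(0,10), hi=9 ⇒ [21, 6, 23, 9, 22, 13, 12, 16, -1, 14, 20, 7, 11]
21>6: swap(0,9), hi=8 ⇒ [14, 6, 23, 9, 22, 13, 12, 16, -1, 21, 20, 7, 11]
14>6: swap(0,8), hi=7 ⇒ [-1, 6, 23, 9, 22, 13, 12, 16, 14, 21, 20, 7, 11]
-1<6: swap(0,0), lo=1 mid=1 ⇒ [-1, 6, 23, 9, 22, 13, 12, 16, 14, 21, 20, 7, 11]
6=6: mid=2
23>6: swap(2,7), hi=6 ⇒ [-1, 6, 16, 9, 22, 13, 12, 23, 14, 21, 20, 7, 11]
16>6: swap(2,6), hi=5 ⇒ [-1, 6, 12, 9, 22, 13, 16, 23, 14, 21, 20, 7, 11]
12>6: swap(2,5), hi=4 ⇒ [-1, 6, 13, 9, 22, 12, 16, 23, 14, 21, 20, 7, 11]
13>6: swap(2,4), hi=3 ⇒ [-1, 6, 22, 9, 13, 12, 16, 23, 14, 21, 20, 7, 11]
22>6: swap(2,3), hi=2 ⇒ [-1, 6, 9, 22, 13, 12, 16, 23, 14, 21, 20, 7, 11]
9>6: swap(2,2), hi=1 ⇒ [-1, 6, 9, 22, 13, 12, 16, 23, 14, 21, 20, 7, 11]
done. lo=1 hi=1; A=[-1, 6, 9, 22, 13, 12, 16, 23, 14, 21, 20, 7, 11]

[-1, 6, 9, 22, 13, 12, 16, 23, 14, 21, 20, 7, 11]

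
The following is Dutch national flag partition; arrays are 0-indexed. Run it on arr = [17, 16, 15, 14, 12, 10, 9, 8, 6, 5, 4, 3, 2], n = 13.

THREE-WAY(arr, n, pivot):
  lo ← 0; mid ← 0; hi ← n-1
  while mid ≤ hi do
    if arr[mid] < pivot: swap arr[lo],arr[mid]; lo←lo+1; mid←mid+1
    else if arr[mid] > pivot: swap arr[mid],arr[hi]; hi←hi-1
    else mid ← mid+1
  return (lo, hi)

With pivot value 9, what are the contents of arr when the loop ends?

[2, 3, 4, 5, 6, 8, 9, 10, 12, 14, 15, 16, 17]

pivot = 9; lo=0, mid=0, hi=12
arr[mid]=17>9: swap arr[0],arr[12]; hi=11 → [2, 16, 15, 14, 12, 10, 9, 8, 6, 5, 4, 3, 17]
arr[mid]=2<9: swap arr[0],arr[0]; lo=1,mid=1 → [2, 16, 15, 14, 12, 10, 9, 8, 6, 5, 4, 3, 17]
arr[mid]=16>9: swap arr[1],arr[11]; hi=10 → [2, 3, 15, 14, 12, 10, 9, 8, 6, 5, 4, 16, 17]
arr[mid]=3<9: swap arr[1],arr[1]; lo=2,mid=2 → [2, 3, 15, 14, 12, 10, 9, 8, 6, 5, 4, 16, 17]
arr[mid]=15>9: swap arr[2],arr[10]; hi=9 → [2, 3, 4, 14, 12, 10, 9, 8, 6, 5, 15, 16, 17]
arr[mid]=4<9: swap arr[2],arr[2]; lo=3,mid=3 → [2, 3, 4, 14, 12, 10, 9, 8, 6, 5, 15, 16, 17]
arr[mid]=14>9: swap arr[3],arr[9]; hi=8 → [2, 3, 4, 5, 12, 10, 9, 8, 6, 14, 15, 16, 17]
arr[mid]=5<9: swap arr[3],arr[3]; lo=4,mid=4 → [2, 3, 4, 5, 12, 10, 9, 8, 6, 14, 15, 16, 17]
arr[mid]=12>9: swap arr[4],arr[8]; hi=7 → [2, 3, 4, 5, 6, 10, 9, 8, 12, 14, 15, 16, 17]
arr[mid]=6<9: swap arr[4],arr[4]; lo=5,mid=5 → [2, 3, 4, 5, 6, 10, 9, 8, 12, 14, 15, 16, 17]
arr[mid]=10>9: swap arr[5],arr[7]; hi=6 → [2, 3, 4, 5, 6, 8, 9, 10, 12, 14, 15, 16, 17]
arr[mid]=8<9: swap arr[5],arr[5]; lo=6,mid=6 → [2, 3, 4, 5, 6, 8, 9, 10, 12, 14, 15, 16, 17]
arr[mid]=9=9: mid=7
end: lo=6, hi=6; arr = [2, 3, 4, 5, 6, 8, 9, 10, 12, 14, 15, 16, 17]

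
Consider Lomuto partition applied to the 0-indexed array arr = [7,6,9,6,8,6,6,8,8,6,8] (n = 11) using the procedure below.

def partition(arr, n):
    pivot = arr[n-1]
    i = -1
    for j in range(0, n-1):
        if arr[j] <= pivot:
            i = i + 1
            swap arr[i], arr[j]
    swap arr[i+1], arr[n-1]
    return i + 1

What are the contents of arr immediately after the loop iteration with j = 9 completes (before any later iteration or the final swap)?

pivot=8, i=-1
j=0: 7≤8, i=0, swap(0,0) ⇒ [7,6,9,6,8,6,6,8,8,6,8]
j=1: 6≤8, i=1, swap(1,1) ⇒ [7,6,9,6,8,6,6,8,8,6,8]
j=2: 9>8, skip
j=3: 6≤8, i=2, swap(2,3) ⇒ [7,6,6,9,8,6,6,8,8,6,8]
j=4: 8≤8, i=3, swap(3,4) ⇒ [7,6,6,8,9,6,6,8,8,6,8]
j=5: 6≤8, i=4, swap(4,5) ⇒ [7,6,6,8,6,9,6,8,8,6,8]
j=6: 6≤8, i=5, swap(5,6) ⇒ [7,6,6,8,6,6,9,8,8,6,8]
j=7: 8≤8, i=6, swap(6,7) ⇒ [7,6,6,8,6,6,8,9,8,6,8]
j=8: 8≤8, i=7, swap(7,8) ⇒ [7,6,6,8,6,6,8,8,9,6,8]
j=9: 6≤8, i=8, swap(8,9) ⇒ [7,6,6,8,6,6,8,8,6,9,8]
(after j=9) arr = [7,6,6,8,6,6,8,8,6,9,8]

[7,6,6,8,6,6,8,8,6,9,8]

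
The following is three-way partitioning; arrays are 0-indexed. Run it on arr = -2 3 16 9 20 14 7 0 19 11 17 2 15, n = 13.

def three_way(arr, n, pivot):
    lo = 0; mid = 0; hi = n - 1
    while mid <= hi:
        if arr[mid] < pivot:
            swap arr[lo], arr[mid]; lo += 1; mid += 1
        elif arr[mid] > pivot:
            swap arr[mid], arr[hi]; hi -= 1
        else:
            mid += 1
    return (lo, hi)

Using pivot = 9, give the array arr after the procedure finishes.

lo=0 mid=0 hi=12
-2<9: swap(0,0), lo=1 mid=1 ⇒ -2 3 16 9 20 14 7 0 19 11 17 2 15
3<9: swap(1,1), lo=2 mid=2 ⇒ -2 3 16 9 20 14 7 0 19 11 17 2 15
16>9: swap(2,12), hi=11 ⇒ -2 3 15 9 20 14 7 0 19 11 17 2 16
15>9: swap(2,11), hi=10 ⇒ -2 3 2 9 20 14 7 0 19 11 17 15 16
2<9: swap(2,2), lo=3 mid=3 ⇒ -2 3 2 9 20 14 7 0 19 11 17 15 16
9=9: mid=4
20>9: swap(4,10), hi=9 ⇒ -2 3 2 9 17 14 7 0 19 11 20 15 16
17>9: swap(4,9), hi=8 ⇒ -2 3 2 9 11 14 7 0 19 17 20 15 16
11>9: swap(4,8), hi=7 ⇒ -2 3 2 9 19 14 7 0 11 17 20 15 16
19>9: swap(4,7), hi=6 ⇒ -2 3 2 9 0 14 7 19 11 17 20 15 16
0<9: swap(3,4), lo=4 mid=5 ⇒ -2 3 2 0 9 14 7 19 11 17 20 15 16
14>9: swap(5,6), hi=5 ⇒ -2 3 2 0 9 7 14 19 11 17 20 15 16
7<9: swap(4,5), lo=5 mid=6 ⇒ -2 3 2 0 7 9 14 19 11 17 20 15 16
done. lo=5 hi=5; arr=-2 3 2 0 7 9 14 19 11 17 20 15 16

-2 3 2 0 7 9 14 19 11 17 20 15 16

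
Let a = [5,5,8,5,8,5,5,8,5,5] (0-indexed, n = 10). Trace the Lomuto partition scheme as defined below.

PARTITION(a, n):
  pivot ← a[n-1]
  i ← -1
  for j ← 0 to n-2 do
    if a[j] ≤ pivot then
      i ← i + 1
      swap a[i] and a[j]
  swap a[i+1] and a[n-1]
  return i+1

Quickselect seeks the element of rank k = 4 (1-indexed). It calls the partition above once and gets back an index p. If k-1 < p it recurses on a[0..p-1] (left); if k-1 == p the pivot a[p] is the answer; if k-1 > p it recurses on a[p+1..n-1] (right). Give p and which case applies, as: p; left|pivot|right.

pivot=5, i=-1
j=0: 5≤5, i=0, swap(0,0) ⇒ [5,5,8,5,8,5,5,8,5,5]
j=1: 5≤5, i=1, swap(1,1) ⇒ [5,5,8,5,8,5,5,8,5,5]
j=2: 8>5, skip
j=3: 5≤5, i=2, swap(2,3) ⇒ [5,5,5,8,8,5,5,8,5,5]
j=4: 8>5, skip
j=5: 5≤5, i=3, swap(3,5) ⇒ [5,5,5,5,8,8,5,8,5,5]
j=6: 5≤5, i=4, swap(4,6) ⇒ [5,5,5,5,5,8,8,8,5,5]
j=7: 8>5, skip
j=8: 5≤5, i=5, swap(5,8) ⇒ [5,5,5,5,5,5,8,8,8,5]
swap(6,9) ⇒ [5,5,5,5,5,5,5,8,8,8]; return 6
p = 6; k-1 = 3 < 6 ⇒ left

6; left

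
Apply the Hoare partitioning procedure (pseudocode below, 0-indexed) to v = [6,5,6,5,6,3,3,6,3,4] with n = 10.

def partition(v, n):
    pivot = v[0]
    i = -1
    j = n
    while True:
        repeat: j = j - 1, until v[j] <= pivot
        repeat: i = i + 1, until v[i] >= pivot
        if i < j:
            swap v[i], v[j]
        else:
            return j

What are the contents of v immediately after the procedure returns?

pivot = v[0] = 6; i = -1, j = 10
j→9 (v[9]=4≤6), i→0 (v[0]=6≥6); i<j, swap → [4,5,6,5,6,3,3,6,3,6]
j→8 (v[8]=3≤6), i→2 (v[2]=6≥6); i<j, swap → [4,5,3,5,6,3,3,6,6,6]
j→7 (v[7]=6≤6), i→4 (v[4]=6≥6); i<j, swap → [4,5,3,5,6,3,3,6,6,6]
j→6, i→7; i≥j, return j=6. v = [4,5,3,5,6,3,3,6,6,6]

[4,5,3,5,6,3,3,6,6,6]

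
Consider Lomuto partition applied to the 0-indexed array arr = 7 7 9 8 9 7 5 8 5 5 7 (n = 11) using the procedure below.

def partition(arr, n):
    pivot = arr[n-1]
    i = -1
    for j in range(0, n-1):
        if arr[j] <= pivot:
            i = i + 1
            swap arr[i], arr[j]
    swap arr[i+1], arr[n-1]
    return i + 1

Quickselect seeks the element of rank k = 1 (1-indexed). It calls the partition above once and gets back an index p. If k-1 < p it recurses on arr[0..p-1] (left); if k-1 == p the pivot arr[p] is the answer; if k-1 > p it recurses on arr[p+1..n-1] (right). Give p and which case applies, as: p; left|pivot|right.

6; left

pivot=7, i=-1
j=0: 7≤7, i=0, swap(0,0) ⇒ 7 7 9 8 9 7 5 8 5 5 7
j=1: 7≤7, i=1, swap(1,1) ⇒ 7 7 9 8 9 7 5 8 5 5 7
j=2: 9>7, skip
j=3: 8>7, skip
j=4: 9>7, skip
j=5: 7≤7, i=2, swap(2,5) ⇒ 7 7 7 8 9 9 5 8 5 5 7
j=6: 5≤7, i=3, swap(3,6) ⇒ 7 7 7 5 9 9 8 8 5 5 7
j=7: 8>7, skip
j=8: 5≤7, i=4, swap(4,8) ⇒ 7 7 7 5 5 9 8 8 9 5 7
j=9: 5≤7, i=5, swap(5,9) ⇒ 7 7 7 5 5 5 8 8 9 9 7
swap(6,10) ⇒ 7 7 7 5 5 5 7 8 9 9 8; return 6
p = 6; k-1 = 0 < 6 ⇒ left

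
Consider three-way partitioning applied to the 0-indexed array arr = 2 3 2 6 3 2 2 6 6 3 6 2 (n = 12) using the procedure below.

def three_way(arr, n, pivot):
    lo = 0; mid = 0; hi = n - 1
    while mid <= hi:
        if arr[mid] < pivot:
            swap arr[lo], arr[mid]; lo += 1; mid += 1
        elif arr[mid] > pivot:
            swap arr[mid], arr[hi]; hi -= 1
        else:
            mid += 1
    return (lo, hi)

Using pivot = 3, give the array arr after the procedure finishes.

lo=0 mid=0 hi=11
2<3: swap(0,0), lo=1 mid=1 ⇒ 2 3 2 6 3 2 2 6 6 3 6 2
3=3: mid=2
2<3: swap(1,2), lo=2 mid=3 ⇒ 2 2 3 6 3 2 2 6 6 3 6 2
6>3: swap(3,11), hi=10 ⇒ 2 2 3 2 3 2 2 6 6 3 6 6
2<3: swap(2,3), lo=3 mid=4 ⇒ 2 2 2 3 3 2 2 6 6 3 6 6
3=3: mid=5
2<3: swap(3,5), lo=4 mid=6 ⇒ 2 2 2 2 3 3 2 6 6 3 6 6
2<3: swap(4,6), lo=5 mid=7 ⇒ 2 2 2 2 2 3 3 6 6 3 6 6
6>3: swap(7,10), hi=9 ⇒ 2 2 2 2 2 3 3 6 6 3 6 6
6>3: swap(7,9), hi=8 ⇒ 2 2 2 2 2 3 3 3 6 6 6 6
3=3: mid=8
6>3: swap(8,8), hi=7 ⇒ 2 2 2 2 2 3 3 3 6 6 6 6
done. lo=5 hi=7; arr=2 2 2 2 2 3 3 3 6 6 6 6

2 2 2 2 2 3 3 3 6 6 6 6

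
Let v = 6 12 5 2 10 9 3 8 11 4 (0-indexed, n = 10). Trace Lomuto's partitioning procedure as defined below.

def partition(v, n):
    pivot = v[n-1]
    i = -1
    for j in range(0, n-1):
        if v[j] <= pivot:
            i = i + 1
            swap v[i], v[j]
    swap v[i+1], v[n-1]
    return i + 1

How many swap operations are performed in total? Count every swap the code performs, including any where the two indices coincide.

pivot = v[9] = 4; i = -1
j=0: v[0]=6 > 4 → no swap
j=1: v[1]=12 > 4 → no swap
j=2: v[2]=5 > 4 → no swap
j=3: v[3]=2 ≤ 4 → i=0, swap v[0],v[3] → 2 12 5 6 10 9 3 8 11 4
j=4: v[4]=10 > 4 → no swap
j=5: v[5]=9 > 4 → no swap
j=6: v[6]=3 ≤ 4 → i=1, swap v[1],v[6] → 2 3 5 6 10 9 12 8 11 4
j=7: v[7]=8 > 4 → no swap
j=8: v[8]=11 > 4 → no swap
final swap v[2],v[9] → 2 3 4 6 10 9 12 8 11 5; return 2

3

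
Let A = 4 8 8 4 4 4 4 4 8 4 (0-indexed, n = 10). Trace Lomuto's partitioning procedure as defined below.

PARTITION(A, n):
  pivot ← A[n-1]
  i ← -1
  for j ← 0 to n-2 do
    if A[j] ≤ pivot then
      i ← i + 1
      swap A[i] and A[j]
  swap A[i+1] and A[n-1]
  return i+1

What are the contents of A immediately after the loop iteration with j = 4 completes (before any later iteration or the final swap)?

pivot = A[9] = 4; i = -1
j=0: A[0]=4 ≤ 4 → i=0, swap A[0],A[0] (no change) → 4 8 8 4 4 4 4 4 8 4
j=1: A[1]=8 > 4 → no swap
j=2: A[2]=8 > 4 → no swap
j=3: A[3]=4 ≤ 4 → i=1, swap A[1],A[3] → 4 4 8 8 4 4 4 4 8 4
j=4: A[4]=4 ≤ 4 → i=2, swap A[2],A[4] → 4 4 4 8 8 4 4 4 8 4
(after j=4) A = 4 4 4 8 8 4 4 4 8 4

4 4 4 8 8 4 4 4 8 4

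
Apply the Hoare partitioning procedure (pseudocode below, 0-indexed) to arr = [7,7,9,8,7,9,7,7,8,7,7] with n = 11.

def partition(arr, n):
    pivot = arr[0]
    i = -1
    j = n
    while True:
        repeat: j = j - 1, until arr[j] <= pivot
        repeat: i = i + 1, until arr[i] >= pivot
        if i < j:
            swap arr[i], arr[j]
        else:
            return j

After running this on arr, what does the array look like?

pivot = arr[0] = 7; i = -1, j = 11
j→10 (arr[10]=7≤7), i→0 (arr[0]=7≥7); i<j, swap → [7,7,9,8,7,9,7,7,8,7,7]
j→9 (arr[9]=7≤7), i→1 (arr[1]=7≥7); i<j, swap → [7,7,9,8,7,9,7,7,8,7,7]
j→7 (arr[7]=7≤7), i→2 (arr[2]=9≥7); i<j, swap → [7,7,7,8,7,9,7,9,8,7,7]
j→6 (arr[6]=7≤7), i→3 (arr[3]=8≥7); i<j, swap → [7,7,7,7,7,9,8,9,8,7,7]
j→4, i→4; i≥j, return j=4. arr = [7,7,7,7,7,9,8,9,8,7,7]

[7,7,7,7,7,9,8,9,8,7,7]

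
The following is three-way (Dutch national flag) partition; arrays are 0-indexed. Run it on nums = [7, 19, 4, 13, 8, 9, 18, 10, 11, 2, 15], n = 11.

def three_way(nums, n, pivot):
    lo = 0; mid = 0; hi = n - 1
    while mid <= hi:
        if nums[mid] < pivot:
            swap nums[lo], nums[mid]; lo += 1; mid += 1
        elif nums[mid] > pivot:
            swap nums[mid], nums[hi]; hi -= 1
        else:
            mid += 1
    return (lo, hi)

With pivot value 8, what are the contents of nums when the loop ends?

[7, 2, 4, 8, 9, 18, 10, 11, 13, 15, 19]

pivot = 8; lo=0, mid=0, hi=10
nums[mid]=7<8: swap nums[0],nums[0]; lo=1,mid=1 → [7, 19, 4, 13, 8, 9, 18, 10, 11, 2, 15]
nums[mid]=19>8: swap nums[1],nums[10]; hi=9 → [7, 15, 4, 13, 8, 9, 18, 10, 11, 2, 19]
nums[mid]=15>8: swap nums[1],nums[9]; hi=8 → [7, 2, 4, 13, 8, 9, 18, 10, 11, 15, 19]
nums[mid]=2<8: swap nums[1],nums[1]; lo=2,mid=2 → [7, 2, 4, 13, 8, 9, 18, 10, 11, 15, 19]
nums[mid]=4<8: swap nums[2],nums[2]; lo=3,mid=3 → [7, 2, 4, 13, 8, 9, 18, 10, 11, 15, 19]
nums[mid]=13>8: swap nums[3],nums[8]; hi=7 → [7, 2, 4, 11, 8, 9, 18, 10, 13, 15, 19]
nums[mid]=11>8: swap nums[3],nums[7]; hi=6 → [7, 2, 4, 10, 8, 9, 18, 11, 13, 15, 19]
nums[mid]=10>8: swap nums[3],nums[6]; hi=5 → [7, 2, 4, 18, 8, 9, 10, 11, 13, 15, 19]
nums[mid]=18>8: swap nums[3],nums[5]; hi=4 → [7, 2, 4, 9, 8, 18, 10, 11, 13, 15, 19]
nums[mid]=9>8: swap nums[3],nums[4]; hi=3 → [7, 2, 4, 8, 9, 18, 10, 11, 13, 15, 19]
nums[mid]=8=8: mid=4
end: lo=3, hi=3; nums = [7, 2, 4, 8, 9, 18, 10, 11, 13, 15, 19]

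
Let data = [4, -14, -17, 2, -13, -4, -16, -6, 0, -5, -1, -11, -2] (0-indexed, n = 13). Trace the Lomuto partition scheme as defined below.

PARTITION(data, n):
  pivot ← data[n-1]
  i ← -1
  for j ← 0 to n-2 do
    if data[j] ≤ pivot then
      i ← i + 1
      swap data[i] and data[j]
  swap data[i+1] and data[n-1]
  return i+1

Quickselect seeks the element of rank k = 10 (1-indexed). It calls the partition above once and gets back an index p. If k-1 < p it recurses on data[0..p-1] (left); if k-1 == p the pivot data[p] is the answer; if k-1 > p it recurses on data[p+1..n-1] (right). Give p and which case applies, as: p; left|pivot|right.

pivot=-2, i=-1
j=0: 4>-2, skip
j=1: -14≤-2, i=0, swap(0,1) ⇒ [-14, 4, -17, 2, -13, -4, -16, -6, 0, -5, -1, -11, -2]
j=2: -17≤-2, i=1, swap(1,2) ⇒ [-14, -17, 4, 2, -13, -4, -16, -6, 0, -5, -1, -11, -2]
j=3: 2>-2, skip
j=4: -13≤-2, i=2, swap(2,4) ⇒ [-14, -17, -13, 2, 4, -4, -16, -6, 0, -5, -1, -11, -2]
j=5: -4≤-2, i=3, swap(3,5) ⇒ [-14, -17, -13, -4, 4, 2, -16, -6, 0, -5, -1, -11, -2]
j=6: -16≤-2, i=4, swap(4,6) ⇒ [-14, -17, -13, -4, -16, 2, 4, -6, 0, -5, -1, -11, -2]
j=7: -6≤-2, i=5, swap(5,7) ⇒ [-14, -17, -13, -4, -16, -6, 4, 2, 0, -5, -1, -11, -2]
j=8: 0>-2, skip
j=9: -5≤-2, i=6, swap(6,9) ⇒ [-14, -17, -13, -4, -16, -6, -5, 2, 0, 4, -1, -11, -2]
j=10: -1>-2, skip
j=11: -11≤-2, i=7, swap(7,11) ⇒ [-14, -17, -13, -4, -16, -6, -5, -11, 0, 4, -1, 2, -2]
swap(8,12) ⇒ [-14, -17, -13, -4, -16, -6, -5, -11, -2, 4, -1, 2, 0]; return 8
p = 8; k-1 = 9 > 8 ⇒ right

8; right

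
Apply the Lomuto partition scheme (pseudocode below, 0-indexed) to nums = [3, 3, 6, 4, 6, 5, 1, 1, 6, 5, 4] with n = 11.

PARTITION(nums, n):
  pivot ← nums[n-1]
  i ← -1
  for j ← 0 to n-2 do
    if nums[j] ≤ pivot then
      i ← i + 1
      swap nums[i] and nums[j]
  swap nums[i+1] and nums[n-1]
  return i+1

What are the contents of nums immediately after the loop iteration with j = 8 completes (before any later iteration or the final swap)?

[3, 3, 4, 1, 1, 5, 6, 6, 6, 5, 4]

pivot = nums[10] = 4; i = -1
j=0: nums[0]=3 ≤ 4 → i=0, swap nums[0],nums[0] (no change) → [3, 3, 6, 4, 6, 5, 1, 1, 6, 5, 4]
j=1: nums[1]=3 ≤ 4 → i=1, swap nums[1],nums[1] (no change) → [3, 3, 6, 4, 6, 5, 1, 1, 6, 5, 4]
j=2: nums[2]=6 > 4 → no swap
j=3: nums[3]=4 ≤ 4 → i=2, swap nums[2],nums[3] → [3, 3, 4, 6, 6, 5, 1, 1, 6, 5, 4]
j=4: nums[4]=6 > 4 → no swap
j=5: nums[5]=5 > 4 → no swap
j=6: nums[6]=1 ≤ 4 → i=3, swap nums[3],nums[6] → [3, 3, 4, 1, 6, 5, 6, 1, 6, 5, 4]
j=7: nums[7]=1 ≤ 4 → i=4, swap nums[4],nums[7] → [3, 3, 4, 1, 1, 5, 6, 6, 6, 5, 4]
j=8: nums[8]=6 > 4 → no swap
(after j=8) nums = [3, 3, 4, 1, 1, 5, 6, 6, 6, 5, 4]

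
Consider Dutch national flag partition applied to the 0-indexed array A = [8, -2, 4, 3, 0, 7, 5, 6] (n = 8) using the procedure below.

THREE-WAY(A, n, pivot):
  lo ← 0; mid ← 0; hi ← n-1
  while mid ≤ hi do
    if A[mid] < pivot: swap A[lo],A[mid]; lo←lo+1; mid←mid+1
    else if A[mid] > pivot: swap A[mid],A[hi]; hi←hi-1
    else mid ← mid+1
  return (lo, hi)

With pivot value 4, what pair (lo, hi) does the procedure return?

(3, 3)

pivot = 4; lo=0, mid=0, hi=7
A[mid]=8>4: swap A[0],A[7]; hi=6 → [6, -2, 4, 3, 0, 7, 5, 8]
A[mid]=6>4: swap A[0],A[6]; hi=5 → [5, -2, 4, 3, 0, 7, 6, 8]
A[mid]=5>4: swap A[0],A[5]; hi=4 → [7, -2, 4, 3, 0, 5, 6, 8]
A[mid]=7>4: swap A[0],A[4]; hi=3 → [0, -2, 4, 3, 7, 5, 6, 8]
A[mid]=0<4: swap A[0],A[0]; lo=1,mid=1 → [0, -2, 4, 3, 7, 5, 6, 8]
A[mid]=-2<4: swap A[1],A[1]; lo=2,mid=2 → [0, -2, 4, 3, 7, 5, 6, 8]
A[mid]=4=4: mid=3
A[mid]=3<4: swap A[2],A[3]; lo=3,mid=4 → [0, -2, 3, 4, 7, 5, 6, 8]
end: lo=3, hi=3; A = [0, -2, 3, 4, 7, 5, 6, 8]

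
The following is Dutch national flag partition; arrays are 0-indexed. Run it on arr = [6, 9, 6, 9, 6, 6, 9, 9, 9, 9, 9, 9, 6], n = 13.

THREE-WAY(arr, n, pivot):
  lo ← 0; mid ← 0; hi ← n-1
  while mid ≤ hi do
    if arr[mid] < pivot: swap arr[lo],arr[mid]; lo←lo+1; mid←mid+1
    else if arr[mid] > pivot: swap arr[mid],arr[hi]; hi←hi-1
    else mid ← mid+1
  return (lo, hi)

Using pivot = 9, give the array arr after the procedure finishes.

pivot = 9; lo=0, mid=0, hi=12
arr[mid]=6<9: swap arr[0],arr[0]; lo=1,mid=1 → [6, 9, 6, 9, 6, 6, 9, 9, 9, 9, 9, 9, 6]
arr[mid]=9=9: mid=2
arr[mid]=6<9: swap arr[1],arr[2]; lo=2,mid=3 → [6, 6, 9, 9, 6, 6, 9, 9, 9, 9, 9, 9, 6]
arr[mid]=9=9: mid=4
arr[mid]=6<9: swap arr[2],arr[4]; lo=3,mid=5 → [6, 6, 6, 9, 9, 6, 9, 9, 9, 9, 9, 9, 6]
arr[mid]=6<9: swap arr[3],arr[5]; lo=4,mid=6 → [6, 6, 6, 6, 9, 9, 9, 9, 9, 9, 9, 9, 6]
arr[mid]=9=9: mid=7
arr[mid]=9=9: mid=8
arr[mid]=9=9: mid=9
arr[mid]=9=9: mid=10
arr[mid]=9=9: mid=11
arr[mid]=9=9: mid=12
arr[mid]=6<9: swap arr[4],arr[12]; lo=5,mid=13 → [6, 6, 6, 6, 6, 9, 9, 9, 9, 9, 9, 9, 9]
end: lo=5, hi=12; arr = [6, 6, 6, 6, 6, 9, 9, 9, 9, 9, 9, 9, 9]

[6, 6, 6, 6, 6, 9, 9, 9, 9, 9, 9, 9, 9]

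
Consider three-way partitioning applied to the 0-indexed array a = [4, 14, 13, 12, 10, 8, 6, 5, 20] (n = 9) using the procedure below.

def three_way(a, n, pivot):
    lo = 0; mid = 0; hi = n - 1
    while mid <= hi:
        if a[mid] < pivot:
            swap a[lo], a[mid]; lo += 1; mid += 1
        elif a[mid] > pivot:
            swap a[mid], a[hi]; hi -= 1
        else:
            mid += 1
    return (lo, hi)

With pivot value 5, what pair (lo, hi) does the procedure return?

lo=0 mid=0 hi=8
4<5: swap(0,0), lo=1 mid=1 ⇒ [4, 14, 13, 12, 10, 8, 6, 5, 20]
14>5: swap(1,8), hi=7 ⇒ [4, 20, 13, 12, 10, 8, 6, 5, 14]
20>5: swap(1,7), hi=6 ⇒ [4, 5, 13, 12, 10, 8, 6, 20, 14]
5=5: mid=2
13>5: swap(2,6), hi=5 ⇒ [4, 5, 6, 12, 10, 8, 13, 20, 14]
6>5: swap(2,5), hi=4 ⇒ [4, 5, 8, 12, 10, 6, 13, 20, 14]
8>5: swap(2,4), hi=3 ⇒ [4, 5, 10, 12, 8, 6, 13, 20, 14]
10>5: swap(2,3), hi=2 ⇒ [4, 5, 12, 10, 8, 6, 13, 20, 14]
12>5: swap(2,2), hi=1 ⇒ [4, 5, 12, 10, 8, 6, 13, 20, 14]
done. lo=1 hi=1; a=[4, 5, 12, 10, 8, 6, 13, 20, 14]

(1, 1)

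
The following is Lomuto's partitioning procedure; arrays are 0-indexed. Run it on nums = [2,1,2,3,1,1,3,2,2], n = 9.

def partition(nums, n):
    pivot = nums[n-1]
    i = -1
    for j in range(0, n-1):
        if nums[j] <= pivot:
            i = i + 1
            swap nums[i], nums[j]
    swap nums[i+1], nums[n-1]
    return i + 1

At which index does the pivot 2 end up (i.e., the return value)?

6

pivot=2, i=-1
j=0: 2≤2, i=0, swap(0,0) ⇒ [2,1,2,3,1,1,3,2,2]
j=1: 1≤2, i=1, swap(1,1) ⇒ [2,1,2,3,1,1,3,2,2]
j=2: 2≤2, i=2, swap(2,2) ⇒ [2,1,2,3,1,1,3,2,2]
j=3: 3>2, skip
j=4: 1≤2, i=3, swap(3,4) ⇒ [2,1,2,1,3,1,3,2,2]
j=5: 1≤2, i=4, swap(4,5) ⇒ [2,1,2,1,1,3,3,2,2]
j=6: 3>2, skip
j=7: 2≤2, i=5, swap(5,7) ⇒ [2,1,2,1,1,2,3,3,2]
swap(6,8) ⇒ [2,1,2,1,1,2,2,3,3]; return 6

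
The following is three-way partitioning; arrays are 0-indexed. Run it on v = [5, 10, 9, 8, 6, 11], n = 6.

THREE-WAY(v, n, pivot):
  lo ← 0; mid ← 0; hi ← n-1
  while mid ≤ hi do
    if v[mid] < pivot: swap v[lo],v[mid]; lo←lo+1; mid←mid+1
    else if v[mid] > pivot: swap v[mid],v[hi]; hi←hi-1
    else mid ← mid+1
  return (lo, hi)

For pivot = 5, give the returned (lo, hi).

(0, 0)

lo=0 mid=0 hi=5
5=5: mid=1
10>5: swap(1,5), hi=4 ⇒ [5, 11, 9, 8, 6, 10]
11>5: swap(1,4), hi=3 ⇒ [5, 6, 9, 8, 11, 10]
6>5: swap(1,3), hi=2 ⇒ [5, 8, 9, 6, 11, 10]
8>5: swap(1,2), hi=1 ⇒ [5, 9, 8, 6, 11, 10]
9>5: swap(1,1), hi=0 ⇒ [5, 9, 8, 6, 11, 10]
done. lo=0 hi=0; v=[5, 9, 8, 6, 11, 10]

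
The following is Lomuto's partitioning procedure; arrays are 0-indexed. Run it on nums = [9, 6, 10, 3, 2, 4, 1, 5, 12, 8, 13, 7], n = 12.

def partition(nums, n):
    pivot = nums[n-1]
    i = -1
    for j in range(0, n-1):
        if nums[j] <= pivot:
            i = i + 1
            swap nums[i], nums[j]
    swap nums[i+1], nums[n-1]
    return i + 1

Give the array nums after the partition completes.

pivot=7, i=-1
j=0: 9>7, skip
j=1: 6≤7, i=0, swap(0,1) ⇒ [6, 9, 10, 3, 2, 4, 1, 5, 12, 8, 13, 7]
j=2: 10>7, skip
j=3: 3≤7, i=1, swap(1,3) ⇒ [6, 3, 10, 9, 2, 4, 1, 5, 12, 8, 13, 7]
j=4: 2≤7, i=2, swap(2,4) ⇒ [6, 3, 2, 9, 10, 4, 1, 5, 12, 8, 13, 7]
j=5: 4≤7, i=3, swap(3,5) ⇒ [6, 3, 2, 4, 10, 9, 1, 5, 12, 8, 13, 7]
j=6: 1≤7, i=4, swap(4,6) ⇒ [6, 3, 2, 4, 1, 9, 10, 5, 12, 8, 13, 7]
j=7: 5≤7, i=5, swap(5,7) ⇒ [6, 3, 2, 4, 1, 5, 10, 9, 12, 8, 13, 7]
j=8: 12>7, skip
j=9: 8>7, skip
j=10: 13>7, skip
swap(6,11) ⇒ [6, 3, 2, 4, 1, 5, 7, 9, 12, 8, 13, 10]; return 6

[6, 3, 2, 4, 1, 5, 7, 9, 12, 8, 13, 10]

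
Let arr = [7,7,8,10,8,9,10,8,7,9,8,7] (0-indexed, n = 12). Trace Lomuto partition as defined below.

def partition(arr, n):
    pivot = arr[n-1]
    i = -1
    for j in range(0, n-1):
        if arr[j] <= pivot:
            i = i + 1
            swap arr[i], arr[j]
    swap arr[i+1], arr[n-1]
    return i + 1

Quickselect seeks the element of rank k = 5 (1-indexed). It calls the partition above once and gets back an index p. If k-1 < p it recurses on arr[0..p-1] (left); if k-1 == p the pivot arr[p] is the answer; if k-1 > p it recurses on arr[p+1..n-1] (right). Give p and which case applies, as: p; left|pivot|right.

3; right

pivot=7, i=-1
j=0: 7≤7, i=0, swap(0,0) ⇒ [7,7,8,10,8,9,10,8,7,9,8,7]
j=1: 7≤7, i=1, swap(1,1) ⇒ [7,7,8,10,8,9,10,8,7,9,8,7]
j=2: 8>7, skip
j=3: 10>7, skip
j=4: 8>7, skip
j=5: 9>7, skip
j=6: 10>7, skip
j=7: 8>7, skip
j=8: 7≤7, i=2, swap(2,8) ⇒ [7,7,7,10,8,9,10,8,8,9,8,7]
j=9: 9>7, skip
j=10: 8>7, skip
swap(3,11) ⇒ [7,7,7,7,8,9,10,8,8,9,8,10]; return 3
p = 3; k-1 = 4 > 3 ⇒ right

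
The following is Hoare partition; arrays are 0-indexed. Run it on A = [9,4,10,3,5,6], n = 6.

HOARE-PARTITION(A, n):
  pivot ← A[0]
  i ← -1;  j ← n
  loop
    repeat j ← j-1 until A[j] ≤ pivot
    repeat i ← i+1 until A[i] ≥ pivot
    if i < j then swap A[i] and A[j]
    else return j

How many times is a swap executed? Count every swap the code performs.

pivot=9
j stops at 5 (6), i stops at 0 (9); swap ⇒ [6,4,10,3,5,9]
j stops at 4 (5), i stops at 2 (10); swap ⇒ [6,4,5,3,10,9]
j stops at 3, i stops at 4; i≥j ⇒ return 3. A=[6,4,5,3,10,9]

2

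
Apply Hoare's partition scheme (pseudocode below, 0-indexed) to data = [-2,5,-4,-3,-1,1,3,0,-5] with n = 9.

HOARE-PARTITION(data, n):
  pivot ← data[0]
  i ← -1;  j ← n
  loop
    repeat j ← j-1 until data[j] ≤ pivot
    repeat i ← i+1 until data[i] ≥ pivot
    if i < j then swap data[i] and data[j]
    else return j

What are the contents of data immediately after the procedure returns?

[-5,-3,-4,5,-1,1,3,0,-2]

pivot=-2
j stops at 8 (-5), i stops at 0 (-2); swap ⇒ [-5,5,-4,-3,-1,1,3,0,-2]
j stops at 3 (-3), i stops at 1 (5); swap ⇒ [-5,-3,-4,5,-1,1,3,0,-2]
j stops at 2, i stops at 3; i≥j ⇒ return 2. data=[-5,-3,-4,5,-1,1,3,0,-2]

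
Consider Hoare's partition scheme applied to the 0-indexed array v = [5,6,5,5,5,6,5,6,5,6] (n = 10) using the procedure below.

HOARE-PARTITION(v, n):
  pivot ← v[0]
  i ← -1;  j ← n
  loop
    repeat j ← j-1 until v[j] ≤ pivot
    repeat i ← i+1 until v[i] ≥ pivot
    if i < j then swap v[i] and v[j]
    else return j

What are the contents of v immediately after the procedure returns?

[5,5,5,5,5,6,6,6,5,6]

pivot = v[0] = 5; i = -1, j = 10
j→8 (v[8]=5≤5), i→0 (v[0]=5≥5); i<j, swap → [5,6,5,5,5,6,5,6,5,6]
j→6 (v[6]=5≤5), i→1 (v[1]=6≥5); i<j, swap → [5,5,5,5,5,6,6,6,5,6]
j→4 (v[4]=5≤5), i→2 (v[2]=5≥5); i<j, swap → [5,5,5,5,5,6,6,6,5,6]
j→3, i→3; i≥j, return j=3. v = [5,5,5,5,5,6,6,6,5,6]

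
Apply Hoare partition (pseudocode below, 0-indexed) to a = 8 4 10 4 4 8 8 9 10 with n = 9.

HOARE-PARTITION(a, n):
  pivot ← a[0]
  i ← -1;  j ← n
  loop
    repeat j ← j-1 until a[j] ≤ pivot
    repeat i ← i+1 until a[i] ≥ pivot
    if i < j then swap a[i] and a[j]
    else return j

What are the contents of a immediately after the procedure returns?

pivot=8
j stops at 6 (8), i stops at 0 (8); swap ⇒ 8 4 10 4 4 8 8 9 10
j stops at 5 (8), i stops at 2 (10); swap ⇒ 8 4 8 4 4 10 8 9 10
j stops at 4, i stops at 5; i≥j ⇒ return 4. a=8 4 8 4 4 10 8 9 10

8 4 8 4 4 10 8 9 10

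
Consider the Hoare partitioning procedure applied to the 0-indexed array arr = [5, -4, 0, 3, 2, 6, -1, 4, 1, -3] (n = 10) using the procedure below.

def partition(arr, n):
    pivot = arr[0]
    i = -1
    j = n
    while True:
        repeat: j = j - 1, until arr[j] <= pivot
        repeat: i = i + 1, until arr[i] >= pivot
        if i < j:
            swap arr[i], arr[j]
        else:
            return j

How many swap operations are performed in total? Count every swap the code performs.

pivot = arr[0] = 5; i = -1, j = 10
j→9 (arr[9]=-3≤5), i→0 (arr[0]=5≥5); i<j, swap → [-3, -4, 0, 3, 2, 6, -1, 4, 1, 5]
j→8 (arr[8]=1≤5), i→5 (arr[5]=6≥5); i<j, swap → [-3, -4, 0, 3, 2, 1, -1, 4, 6, 5]
j→7, i→8; i≥j, return j=7. arr = [-3, -4, 0, 3, 2, 1, -1, 4, 6, 5]

2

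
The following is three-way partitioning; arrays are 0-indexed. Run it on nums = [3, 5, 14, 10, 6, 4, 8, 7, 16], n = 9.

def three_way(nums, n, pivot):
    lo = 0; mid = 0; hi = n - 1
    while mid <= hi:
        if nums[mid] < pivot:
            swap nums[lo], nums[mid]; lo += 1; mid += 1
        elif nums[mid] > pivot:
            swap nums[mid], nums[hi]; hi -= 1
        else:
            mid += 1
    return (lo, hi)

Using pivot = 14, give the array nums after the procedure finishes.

[3, 5, 10, 6, 4, 8, 7, 14, 16]

pivot = 14; lo=0, mid=0, hi=8
nums[mid]=3<14: swap nums[0],nums[0]; lo=1,mid=1 → [3, 5, 14, 10, 6, 4, 8, 7, 16]
nums[mid]=5<14: swap nums[1],nums[1]; lo=2,mid=2 → [3, 5, 14, 10, 6, 4, 8, 7, 16]
nums[mid]=14=14: mid=3
nums[mid]=10<14: swap nums[2],nums[3]; lo=3,mid=4 → [3, 5, 10, 14, 6, 4, 8, 7, 16]
nums[mid]=6<14: swap nums[3],nums[4]; lo=4,mid=5 → [3, 5, 10, 6, 14, 4, 8, 7, 16]
nums[mid]=4<14: swap nums[4],nums[5]; lo=5,mid=6 → [3, 5, 10, 6, 4, 14, 8, 7, 16]
nums[mid]=8<14: swap nums[5],nums[6]; lo=6,mid=7 → [3, 5, 10, 6, 4, 8, 14, 7, 16]
nums[mid]=7<14: swap nums[6],nums[7]; lo=7,mid=8 → [3, 5, 10, 6, 4, 8, 7, 14, 16]
nums[mid]=16>14: swap nums[8],nums[8]; hi=7 → [3, 5, 10, 6, 4, 8, 7, 14, 16]
end: lo=7, hi=7; nums = [3, 5, 10, 6, 4, 8, 7, 14, 16]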